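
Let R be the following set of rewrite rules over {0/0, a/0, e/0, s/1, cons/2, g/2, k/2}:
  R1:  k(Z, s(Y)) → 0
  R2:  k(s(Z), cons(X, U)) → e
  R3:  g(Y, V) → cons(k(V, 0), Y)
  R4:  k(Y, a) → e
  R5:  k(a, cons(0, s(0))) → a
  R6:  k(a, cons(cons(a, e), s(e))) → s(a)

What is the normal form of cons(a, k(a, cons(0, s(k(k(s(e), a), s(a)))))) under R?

cons(a, a)

1. cons(a, k(a, cons(0, s(k(k(s(e), a), s(a))))))  →  cons(a, k(a, cons(0, s(0))))   [R1 at 2.2.2.1]
2. cons(a, k(a, cons(0, s(0))))  →  cons(a, a)   [R5 at 2]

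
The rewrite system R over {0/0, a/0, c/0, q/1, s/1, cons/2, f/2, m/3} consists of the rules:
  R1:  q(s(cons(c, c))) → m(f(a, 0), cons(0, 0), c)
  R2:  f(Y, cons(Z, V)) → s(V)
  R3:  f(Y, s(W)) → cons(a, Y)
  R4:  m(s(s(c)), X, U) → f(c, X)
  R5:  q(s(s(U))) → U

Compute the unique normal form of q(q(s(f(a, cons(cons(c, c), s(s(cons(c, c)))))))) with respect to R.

cons(c, c)

1. q(q(s(f(a, cons(cons(c, c), s(s(cons(c, c))))))))  →  q(q(s(s(s(s(cons(c, c)))))))   [R2 at 1.1.1]
2. q(q(s(s(s(s(cons(c, c)))))))  →  q(s(s(cons(c, c))))   [R5 at 1]
3. q(s(s(cons(c, c))))  →  cons(c, c)   [R5 at ε]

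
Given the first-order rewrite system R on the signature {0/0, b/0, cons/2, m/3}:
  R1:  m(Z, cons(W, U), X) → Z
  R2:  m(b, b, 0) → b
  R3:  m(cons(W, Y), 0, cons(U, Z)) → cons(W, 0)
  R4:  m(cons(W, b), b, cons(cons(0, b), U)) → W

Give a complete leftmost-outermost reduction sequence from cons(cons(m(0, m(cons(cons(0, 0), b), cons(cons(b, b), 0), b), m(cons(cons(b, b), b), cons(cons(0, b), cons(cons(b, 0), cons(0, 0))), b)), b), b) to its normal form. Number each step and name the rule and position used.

cons(cons(0, b), b)

1. cons(cons(m(0, m(cons(cons(0, 0), b), cons(cons(b, b), 0), b), m(cons(cons(b, b), b), cons(cons(0, b), cons(cons(b, 0), cons(0, 0))), b)), b), b)  →  cons(cons(m(0, cons(cons(0, 0), b), m(cons(cons(b, b), b), cons(cons(0, b), cons(cons(b, 0), cons(0, 0))), b)), b), b)   [R1 at 1.1.2]
2. cons(cons(m(0, cons(cons(0, 0), b), m(cons(cons(b, b), b), cons(cons(0, b), cons(cons(b, 0), cons(0, 0))), b)), b), b)  →  cons(cons(0, b), b)   [R1 at 1.1]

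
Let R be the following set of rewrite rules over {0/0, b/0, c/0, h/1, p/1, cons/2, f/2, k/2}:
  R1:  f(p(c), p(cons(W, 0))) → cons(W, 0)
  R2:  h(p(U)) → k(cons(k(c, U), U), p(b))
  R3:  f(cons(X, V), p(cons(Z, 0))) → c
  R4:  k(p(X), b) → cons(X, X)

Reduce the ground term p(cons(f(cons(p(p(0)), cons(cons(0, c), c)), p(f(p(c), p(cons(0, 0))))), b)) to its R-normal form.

p(cons(c, b))

1. p(cons(f(cons(p(p(0)), cons(cons(0, c), c)), p(f(p(c), p(cons(0, 0))))), b))  →  p(cons(f(cons(p(p(0)), cons(cons(0, c), c)), p(cons(0, 0))), b))   [R1 at 1.1.2.1]
2. p(cons(f(cons(p(p(0)), cons(cons(0, c), c)), p(cons(0, 0))), b))  →  p(cons(c, b))   [R3 at 1.1]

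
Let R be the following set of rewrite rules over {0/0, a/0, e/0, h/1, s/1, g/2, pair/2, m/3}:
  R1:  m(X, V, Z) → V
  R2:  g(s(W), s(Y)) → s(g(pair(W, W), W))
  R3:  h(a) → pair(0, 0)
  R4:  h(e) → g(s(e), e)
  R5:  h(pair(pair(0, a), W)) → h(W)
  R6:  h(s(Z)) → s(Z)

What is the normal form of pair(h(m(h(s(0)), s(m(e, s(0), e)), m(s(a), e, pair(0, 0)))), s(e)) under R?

1. pair(h(m(h(s(0)), s(m(e, s(0), e)), m(s(a), e, pair(0, 0)))), s(e))  →  pair(h(s(m(e, s(0), e))), s(e))   [R1 at 1.1]
2. pair(h(s(m(e, s(0), e))), s(e))  →  pair(s(m(e, s(0), e)), s(e))   [R6 at 1]
3. pair(s(m(e, s(0), e)), s(e))  →  pair(s(s(0)), s(e))   [R1 at 1.1]

pair(s(s(0)), s(e))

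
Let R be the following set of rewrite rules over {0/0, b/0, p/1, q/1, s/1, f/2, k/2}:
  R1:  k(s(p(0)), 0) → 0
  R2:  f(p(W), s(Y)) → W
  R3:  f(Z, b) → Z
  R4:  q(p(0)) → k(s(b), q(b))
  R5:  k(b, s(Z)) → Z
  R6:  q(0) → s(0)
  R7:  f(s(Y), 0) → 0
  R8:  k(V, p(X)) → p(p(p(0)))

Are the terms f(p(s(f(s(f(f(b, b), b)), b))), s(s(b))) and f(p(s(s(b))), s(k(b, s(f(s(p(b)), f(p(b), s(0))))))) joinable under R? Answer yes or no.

yes — NF(t₁) = s(s(b)), NF(t₂) = s(s(b))

Reduce t₁ = f(p(s(f(s(f(f(b, b), b)), b))), s(s(b))):
1. f(p(s(f(s(f(f(b, b), b)), b))), s(s(b)))  →  s(f(s(f(f(b, b), b)), b))   [R2 at ε]
2. s(f(s(f(f(b, b), b)), b))  →  s(s(f(f(b, b), b)))   [R3 at 1]
3. s(s(f(f(b, b), b)))  →  s(s(f(b, b)))   [R3 at 1.1]
4. s(s(f(b, b)))  →  s(s(b))   [R3 at 1.1]

Reduce t₂ = f(p(s(s(b))), s(k(b, s(f(s(p(b)), f(p(b), s(0))))))):
1. f(p(s(s(b))), s(k(b, s(f(s(p(b)), f(p(b), s(0)))))))  →  s(s(b))   [R2 at ε]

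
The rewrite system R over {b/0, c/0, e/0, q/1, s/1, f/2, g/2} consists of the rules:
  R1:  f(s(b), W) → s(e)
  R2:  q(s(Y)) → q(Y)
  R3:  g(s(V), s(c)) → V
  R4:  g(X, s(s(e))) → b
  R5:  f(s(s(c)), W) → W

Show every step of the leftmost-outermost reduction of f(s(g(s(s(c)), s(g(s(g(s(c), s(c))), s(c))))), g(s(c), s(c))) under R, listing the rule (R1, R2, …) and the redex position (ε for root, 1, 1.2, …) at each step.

c

1. f(s(g(s(s(c)), s(g(s(g(s(c), s(c))), s(c))))), g(s(c), s(c)))  →  f(s(g(s(s(c)), s(g(s(c), s(c))))), g(s(c), s(c)))   [R3 at 1.1.2.1]
2. f(s(g(s(s(c)), s(g(s(c), s(c))))), g(s(c), s(c)))  →  f(s(g(s(s(c)), s(c))), g(s(c), s(c)))   [R3 at 1.1.2.1]
3. f(s(g(s(s(c)), s(c))), g(s(c), s(c)))  →  f(s(s(c)), g(s(c), s(c)))   [R3 at 1.1]
4. f(s(s(c)), g(s(c), s(c)))  →  g(s(c), s(c))   [R5 at ε]
5. g(s(c), s(c))  →  c   [R3 at ε]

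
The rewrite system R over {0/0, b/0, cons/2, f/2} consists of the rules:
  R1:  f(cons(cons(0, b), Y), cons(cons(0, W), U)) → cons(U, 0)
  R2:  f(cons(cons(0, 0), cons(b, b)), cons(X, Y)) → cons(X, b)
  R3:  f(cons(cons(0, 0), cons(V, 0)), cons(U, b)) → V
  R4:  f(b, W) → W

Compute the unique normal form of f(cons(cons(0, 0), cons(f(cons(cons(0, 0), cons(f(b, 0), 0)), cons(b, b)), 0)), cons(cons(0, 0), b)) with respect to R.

1. f(cons(cons(0, 0), cons(f(cons(cons(0, 0), cons(f(b, 0), 0)), cons(b, b)), 0)), cons(cons(0, 0), b))  →  f(cons(cons(0, 0), cons(f(b, 0), 0)), cons(b, b))   [R3 at ε]
2. f(cons(cons(0, 0), cons(f(b, 0), 0)), cons(b, b))  →  f(b, 0)   [R3 at ε]
3. f(b, 0)  →  0   [R4 at ε]

0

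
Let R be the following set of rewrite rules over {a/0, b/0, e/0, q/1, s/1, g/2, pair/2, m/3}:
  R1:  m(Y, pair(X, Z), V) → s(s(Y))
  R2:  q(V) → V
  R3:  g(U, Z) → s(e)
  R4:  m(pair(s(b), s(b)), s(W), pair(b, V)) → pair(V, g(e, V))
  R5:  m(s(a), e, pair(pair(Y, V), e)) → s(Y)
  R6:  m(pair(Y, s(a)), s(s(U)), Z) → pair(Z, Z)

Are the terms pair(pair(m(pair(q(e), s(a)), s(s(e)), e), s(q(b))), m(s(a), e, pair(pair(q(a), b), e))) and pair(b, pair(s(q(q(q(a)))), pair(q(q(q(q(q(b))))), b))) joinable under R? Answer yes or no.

Reduce t₁ = pair(pair(m(pair(q(e), s(a)), s(s(e)), e), s(q(b))), m(s(a), e, pair(pair(q(a), b), e))):
1. pair(pair(m(pair(q(e), s(a)), s(s(e)), e), s(q(b))), m(s(a), e, pair(pair(q(a), b), e)))  →  pair(pair(pair(e, e), s(q(b))), m(s(a), e, pair(pair(q(a), b), e)))   [R6 at 1.1]
2. pair(pair(pair(e, e), s(q(b))), m(s(a), e, pair(pair(q(a), b), e)))  →  pair(pair(pair(e, e), s(b)), m(s(a), e, pair(pair(q(a), b), e)))   [R2 at 1.2.1]
3. pair(pair(pair(e, e), s(b)), m(s(a), e, pair(pair(q(a), b), e)))  →  pair(pair(pair(e, e), s(b)), s(q(a)))   [R5 at 2]
4. pair(pair(pair(e, e), s(b)), s(q(a)))  →  pair(pair(pair(e, e), s(b)), s(a))   [R2 at 2.1]

Reduce t₂ = pair(b, pair(s(q(q(q(a)))), pair(q(q(q(q(q(b))))), b))):
1. pair(b, pair(s(q(q(q(a)))), pair(q(q(q(q(q(b))))), b)))  →  pair(b, pair(s(q(q(a))), pair(q(q(q(q(q(b))))), b)))   [R2 at 2.1.1]
2. pair(b, pair(s(q(q(a))), pair(q(q(q(q(q(b))))), b)))  →  pair(b, pair(s(q(a)), pair(q(q(q(q(q(b))))), b)))   [R2 at 2.1.1]
3. pair(b, pair(s(q(a)), pair(q(q(q(q(q(b))))), b)))  →  pair(b, pair(s(a), pair(q(q(q(q(q(b))))), b)))   [R2 at 2.1.1]
4. pair(b, pair(s(a), pair(q(q(q(q(q(b))))), b)))  →  pair(b, pair(s(a), pair(q(q(q(q(b)))), b)))   [R2 at 2.2.1]
5. pair(b, pair(s(a), pair(q(q(q(q(b)))), b)))  →  pair(b, pair(s(a), pair(q(q(q(b))), b)))   [R2 at 2.2.1]
6. pair(b, pair(s(a), pair(q(q(q(b))), b)))  →  pair(b, pair(s(a), pair(q(q(b)), b)))   [R2 at 2.2.1]
7. pair(b, pair(s(a), pair(q(q(b)), b)))  →  pair(b, pair(s(a), pair(q(b), b)))   [R2 at 2.2.1]
8. pair(b, pair(s(a), pair(q(b), b)))  →  pair(b, pair(s(a), pair(b, b)))   [R2 at 2.2.1]

no — NF(t₁) = pair(pair(pair(e, e), s(b)), s(a)), NF(t₂) = pair(b, pair(s(a), pair(b, b)))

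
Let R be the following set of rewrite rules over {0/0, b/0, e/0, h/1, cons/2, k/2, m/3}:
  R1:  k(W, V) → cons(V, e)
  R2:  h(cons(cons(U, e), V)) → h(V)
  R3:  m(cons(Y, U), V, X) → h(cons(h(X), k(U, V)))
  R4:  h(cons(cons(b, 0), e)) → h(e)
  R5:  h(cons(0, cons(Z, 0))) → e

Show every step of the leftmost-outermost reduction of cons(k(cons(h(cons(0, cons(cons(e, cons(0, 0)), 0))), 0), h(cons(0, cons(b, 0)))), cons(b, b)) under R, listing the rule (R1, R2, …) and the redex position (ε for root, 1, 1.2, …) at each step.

1. cons(k(cons(h(cons(0, cons(cons(e, cons(0, 0)), 0))), 0), h(cons(0, cons(b, 0)))), cons(b, b))  →  cons(cons(h(cons(0, cons(b, 0))), e), cons(b, b))   [R1 at 1]
2. cons(cons(h(cons(0, cons(b, 0))), e), cons(b, b))  →  cons(cons(e, e), cons(b, b))   [R5 at 1.1]

cons(cons(e, e), cons(b, b))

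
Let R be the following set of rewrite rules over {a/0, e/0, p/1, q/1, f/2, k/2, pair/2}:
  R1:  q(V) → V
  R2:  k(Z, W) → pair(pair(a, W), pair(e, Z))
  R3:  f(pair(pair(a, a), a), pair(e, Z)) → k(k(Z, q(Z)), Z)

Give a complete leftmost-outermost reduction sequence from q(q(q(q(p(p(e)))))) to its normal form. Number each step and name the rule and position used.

1. q(q(q(q(p(p(e))))))  →  q(q(q(p(p(e)))))   [R1 at ε]
2. q(q(q(p(p(e)))))  →  q(q(p(p(e))))   [R1 at ε]
3. q(q(p(p(e))))  →  q(p(p(e)))   [R1 at ε]
4. q(p(p(e)))  →  p(p(e))   [R1 at ε]

p(p(e))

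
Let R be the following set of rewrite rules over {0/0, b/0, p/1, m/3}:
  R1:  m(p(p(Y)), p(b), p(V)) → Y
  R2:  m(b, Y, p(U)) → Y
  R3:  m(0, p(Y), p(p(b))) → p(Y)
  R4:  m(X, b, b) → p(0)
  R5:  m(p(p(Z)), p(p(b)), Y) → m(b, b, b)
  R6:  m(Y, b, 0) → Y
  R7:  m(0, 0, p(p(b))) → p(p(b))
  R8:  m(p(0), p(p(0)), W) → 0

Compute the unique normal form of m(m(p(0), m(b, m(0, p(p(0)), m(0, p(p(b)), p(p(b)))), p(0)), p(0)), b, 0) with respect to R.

1. m(m(p(0), m(b, m(0, p(p(0)), m(0, p(p(b)), p(p(b)))), p(0)), p(0)), b, 0)  →  m(p(0), m(b, m(0, p(p(0)), m(0, p(p(b)), p(p(b)))), p(0)), p(0))   [R6 at ε]
2. m(p(0), m(b, m(0, p(p(0)), m(0, p(p(b)), p(p(b)))), p(0)), p(0))  →  m(p(0), m(0, p(p(0)), m(0, p(p(b)), p(p(b)))), p(0))   [R2 at 2]
3. m(p(0), m(0, p(p(0)), m(0, p(p(b)), p(p(b)))), p(0))  →  m(p(0), m(0, p(p(0)), p(p(b))), p(0))   [R3 at 2.3]
4. m(p(0), m(0, p(p(0)), p(p(b))), p(0))  →  m(p(0), p(p(0)), p(0))   [R3 at 2]
5. m(p(0), p(p(0)), p(0))  →  0   [R8 at ε]

0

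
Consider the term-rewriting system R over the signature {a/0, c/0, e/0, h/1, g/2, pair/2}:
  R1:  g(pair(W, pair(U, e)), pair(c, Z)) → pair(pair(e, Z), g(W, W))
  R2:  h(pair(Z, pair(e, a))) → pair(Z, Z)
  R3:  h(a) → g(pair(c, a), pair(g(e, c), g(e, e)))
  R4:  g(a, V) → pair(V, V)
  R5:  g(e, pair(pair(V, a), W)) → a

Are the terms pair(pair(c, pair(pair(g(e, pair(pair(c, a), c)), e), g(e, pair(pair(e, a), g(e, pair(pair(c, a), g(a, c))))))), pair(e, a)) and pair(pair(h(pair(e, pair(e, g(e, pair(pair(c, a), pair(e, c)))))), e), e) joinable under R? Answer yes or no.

Reduce t₁ = pair(pair(c, pair(pair(g(e, pair(pair(c, a), c)), e), g(e, pair(pair(e, a), g(e, pair(pair(c, a), g(a, c))))))), pair(e, a)):
1. pair(pair(c, pair(pair(g(e, pair(pair(c, a), c)), e), g(e, pair(pair(e, a), g(e, pair(pair(c, a), g(a, c))))))), pair(e, a))  →  pair(pair(c, pair(pair(a, e), g(e, pair(pair(e, a), g(e, pair(pair(c, a), g(a, c))))))), pair(e, a))   [R5 at 1.2.1.1]
2. pair(pair(c, pair(pair(a, e), g(e, pair(pair(e, a), g(e, pair(pair(c, a), g(a, c))))))), pair(e, a))  →  pair(pair(c, pair(pair(a, e), a)), pair(e, a))   [R5 at 1.2.2]

Reduce t₂ = pair(pair(h(pair(e, pair(e, g(e, pair(pair(c, a), pair(e, c)))))), e), e):
1. pair(pair(h(pair(e, pair(e, g(e, pair(pair(c, a), pair(e, c)))))), e), e)  →  pair(pair(h(pair(e, pair(e, a))), e), e)   [R5 at 1.1.1.2.2]
2. pair(pair(h(pair(e, pair(e, a))), e), e)  →  pair(pair(pair(e, e), e), e)   [R2 at 1.1]

no — NF(t₁) = pair(pair(c, pair(pair(a, e), a)), pair(e, a)), NF(t₂) = pair(pair(pair(e, e), e), e)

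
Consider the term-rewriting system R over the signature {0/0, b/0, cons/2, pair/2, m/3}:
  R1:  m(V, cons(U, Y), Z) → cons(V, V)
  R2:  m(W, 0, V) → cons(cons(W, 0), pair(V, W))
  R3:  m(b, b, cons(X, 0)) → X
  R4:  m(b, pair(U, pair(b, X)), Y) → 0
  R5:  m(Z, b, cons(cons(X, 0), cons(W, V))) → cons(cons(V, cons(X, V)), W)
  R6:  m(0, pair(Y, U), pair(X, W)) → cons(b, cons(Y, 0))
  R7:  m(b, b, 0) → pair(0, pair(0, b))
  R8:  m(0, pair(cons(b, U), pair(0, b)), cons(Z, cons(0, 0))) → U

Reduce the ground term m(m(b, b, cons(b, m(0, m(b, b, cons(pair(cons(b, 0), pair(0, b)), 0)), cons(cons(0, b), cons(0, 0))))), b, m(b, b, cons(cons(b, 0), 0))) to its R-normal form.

1. m(m(b, b, cons(b, m(0, m(b, b, cons(pair(cons(b, 0), pair(0, b)), 0)), cons(cons(0, b), cons(0, 0))))), b, m(b, b, cons(cons(b, 0), 0)))  →  m(m(b, b, cons(b, m(0, pair(cons(b, 0), pair(0, b)), cons(cons(0, b), cons(0, 0))))), b, m(b, b, cons(cons(b, 0), 0)))   [R3 at 1.3.2.2]
2. m(m(b, b, cons(b, m(0, pair(cons(b, 0), pair(0, b)), cons(cons(0, b), cons(0, 0))))), b, m(b, b, cons(cons(b, 0), 0)))  →  m(m(b, b, cons(b, 0)), b, m(b, b, cons(cons(b, 0), 0)))   [R8 at 1.3.2]
3. m(m(b, b, cons(b, 0)), b, m(b, b, cons(cons(b, 0), 0)))  →  m(b, b, m(b, b, cons(cons(b, 0), 0)))   [R3 at 1]
4. m(b, b, m(b, b, cons(cons(b, 0), 0)))  →  m(b, b, cons(b, 0))   [R3 at 3]
5. m(b, b, cons(b, 0))  →  b   [R3 at ε]

b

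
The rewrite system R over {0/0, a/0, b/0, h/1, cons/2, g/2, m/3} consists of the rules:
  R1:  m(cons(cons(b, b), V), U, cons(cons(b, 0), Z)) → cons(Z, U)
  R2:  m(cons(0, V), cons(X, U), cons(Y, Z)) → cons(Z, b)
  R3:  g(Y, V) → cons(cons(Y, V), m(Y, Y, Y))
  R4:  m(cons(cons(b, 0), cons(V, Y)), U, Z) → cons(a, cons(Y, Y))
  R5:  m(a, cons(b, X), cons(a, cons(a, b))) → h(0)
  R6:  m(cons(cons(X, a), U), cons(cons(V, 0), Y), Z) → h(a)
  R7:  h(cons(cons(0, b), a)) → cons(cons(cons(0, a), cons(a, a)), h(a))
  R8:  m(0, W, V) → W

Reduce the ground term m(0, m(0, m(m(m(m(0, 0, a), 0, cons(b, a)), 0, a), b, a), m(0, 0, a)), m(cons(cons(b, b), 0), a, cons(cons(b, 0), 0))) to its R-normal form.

b

1. m(0, m(0, m(m(m(m(0, 0, a), 0, cons(b, a)), 0, a), b, a), m(0, 0, a)), m(cons(cons(b, b), 0), a, cons(cons(b, 0), 0)))  →  m(0, m(m(m(m(0, 0, a), 0, cons(b, a)), 0, a), b, a), m(0, 0, a))   [R8 at ε]
2. m(0, m(m(m(m(0, 0, a), 0, cons(b, a)), 0, a), b, a), m(0, 0, a))  →  m(m(m(m(0, 0, a), 0, cons(b, a)), 0, a), b, a)   [R8 at ε]
3. m(m(m(m(0, 0, a), 0, cons(b, a)), 0, a), b, a)  →  m(m(m(0, 0, cons(b, a)), 0, a), b, a)   [R8 at 1.1.1]
4. m(m(m(0, 0, cons(b, a)), 0, a), b, a)  →  m(m(0, 0, a), b, a)   [R8 at 1.1]
5. m(m(0, 0, a), b, a)  →  m(0, b, a)   [R8 at 1]
6. m(0, b, a)  →  b   [R8 at ε]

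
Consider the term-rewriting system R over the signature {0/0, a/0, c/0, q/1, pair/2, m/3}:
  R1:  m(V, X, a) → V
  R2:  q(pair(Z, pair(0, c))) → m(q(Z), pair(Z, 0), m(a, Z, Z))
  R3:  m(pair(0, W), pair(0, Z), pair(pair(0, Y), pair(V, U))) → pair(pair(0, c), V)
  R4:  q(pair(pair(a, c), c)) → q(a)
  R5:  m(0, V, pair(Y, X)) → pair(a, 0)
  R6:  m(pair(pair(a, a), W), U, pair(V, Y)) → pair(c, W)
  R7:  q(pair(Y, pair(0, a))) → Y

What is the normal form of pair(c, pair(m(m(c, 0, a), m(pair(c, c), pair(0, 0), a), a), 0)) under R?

pair(c, pair(c, 0))

1. pair(c, pair(m(m(c, 0, a), m(pair(c, c), pair(0, 0), a), a), 0))  →  pair(c, pair(m(c, 0, a), 0))   [R1 at 2.1]
2. pair(c, pair(m(c, 0, a), 0))  →  pair(c, pair(c, 0))   [R1 at 2.1]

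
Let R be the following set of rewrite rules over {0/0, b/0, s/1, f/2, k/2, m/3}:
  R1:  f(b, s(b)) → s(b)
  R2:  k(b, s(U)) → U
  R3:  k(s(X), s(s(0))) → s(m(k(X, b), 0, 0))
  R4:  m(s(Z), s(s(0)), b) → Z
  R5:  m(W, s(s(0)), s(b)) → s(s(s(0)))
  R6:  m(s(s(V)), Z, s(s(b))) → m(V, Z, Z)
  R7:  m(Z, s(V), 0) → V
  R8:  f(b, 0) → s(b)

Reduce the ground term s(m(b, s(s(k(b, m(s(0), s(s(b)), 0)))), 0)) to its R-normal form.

1. s(m(b, s(s(k(b, m(s(0), s(s(b)), 0)))), 0))  →  s(s(k(b, m(s(0), s(s(b)), 0))))   [R7 at 1]
2. s(s(k(b, m(s(0), s(s(b)), 0))))  →  s(s(k(b, s(b))))   [R7 at 1.1.2]
3. s(s(k(b, s(b))))  →  s(s(b))   [R2 at 1.1]

s(s(b))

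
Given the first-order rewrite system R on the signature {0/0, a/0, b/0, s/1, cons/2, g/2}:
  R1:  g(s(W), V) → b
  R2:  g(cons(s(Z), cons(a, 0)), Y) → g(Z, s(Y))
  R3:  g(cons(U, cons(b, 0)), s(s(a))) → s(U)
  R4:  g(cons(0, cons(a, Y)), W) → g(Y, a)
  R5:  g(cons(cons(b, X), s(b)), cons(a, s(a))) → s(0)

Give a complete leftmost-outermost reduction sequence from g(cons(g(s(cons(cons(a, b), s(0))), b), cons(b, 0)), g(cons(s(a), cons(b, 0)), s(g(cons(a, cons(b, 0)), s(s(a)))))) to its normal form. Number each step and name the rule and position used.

1. g(cons(g(s(cons(cons(a, b), s(0))), b), cons(b, 0)), g(cons(s(a), cons(b, 0)), s(g(cons(a, cons(b, 0)), s(s(a))))))  →  g(cons(b, cons(b, 0)), g(cons(s(a), cons(b, 0)), s(g(cons(a, cons(b, 0)), s(s(a))))))   [R1 at 1.1]
2. g(cons(b, cons(b, 0)), g(cons(s(a), cons(b, 0)), s(g(cons(a, cons(b, 0)), s(s(a))))))  →  g(cons(b, cons(b, 0)), g(cons(s(a), cons(b, 0)), s(s(a))))   [R3 at 2.2.1]
3. g(cons(b, cons(b, 0)), g(cons(s(a), cons(b, 0)), s(s(a))))  →  g(cons(b, cons(b, 0)), s(s(a)))   [R3 at 2]
4. g(cons(b, cons(b, 0)), s(s(a)))  →  s(b)   [R3 at ε]

s(b)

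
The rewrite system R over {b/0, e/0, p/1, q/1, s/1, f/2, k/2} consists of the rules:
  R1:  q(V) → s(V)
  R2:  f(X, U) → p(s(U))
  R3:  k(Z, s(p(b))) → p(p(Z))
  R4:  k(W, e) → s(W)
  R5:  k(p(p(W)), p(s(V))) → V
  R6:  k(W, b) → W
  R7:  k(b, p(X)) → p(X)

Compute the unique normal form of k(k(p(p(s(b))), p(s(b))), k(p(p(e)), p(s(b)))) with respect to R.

1. k(k(p(p(s(b))), p(s(b))), k(p(p(e)), p(s(b))))  →  k(b, k(p(p(e)), p(s(b))))   [R5 at 1]
2. k(b, k(p(p(e)), p(s(b))))  →  k(b, b)   [R5 at 2]
3. k(b, b)  →  b   [R6 at ε]

b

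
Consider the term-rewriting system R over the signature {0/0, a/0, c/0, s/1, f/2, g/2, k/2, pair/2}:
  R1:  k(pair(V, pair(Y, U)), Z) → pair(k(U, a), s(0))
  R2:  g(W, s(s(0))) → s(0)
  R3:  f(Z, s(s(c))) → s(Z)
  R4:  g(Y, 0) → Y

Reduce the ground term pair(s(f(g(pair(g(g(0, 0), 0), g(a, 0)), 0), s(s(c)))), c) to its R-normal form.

pair(s(s(pair(0, a))), c)

1. pair(s(f(g(pair(g(g(0, 0), 0), g(a, 0)), 0), s(s(c)))), c)  →  pair(s(s(g(pair(g(g(0, 0), 0), g(a, 0)), 0))), c)   [R3 at 1.1]
2. pair(s(s(g(pair(g(g(0, 0), 0), g(a, 0)), 0))), c)  →  pair(s(s(pair(g(g(0, 0), 0), g(a, 0)))), c)   [R4 at 1.1.1]
3. pair(s(s(pair(g(g(0, 0), 0), g(a, 0)))), c)  →  pair(s(s(pair(g(0, 0), g(a, 0)))), c)   [R4 at 1.1.1.1]
4. pair(s(s(pair(g(0, 0), g(a, 0)))), c)  →  pair(s(s(pair(0, g(a, 0)))), c)   [R4 at 1.1.1.1]
5. pair(s(s(pair(0, g(a, 0)))), c)  →  pair(s(s(pair(0, a))), c)   [R4 at 1.1.1.2]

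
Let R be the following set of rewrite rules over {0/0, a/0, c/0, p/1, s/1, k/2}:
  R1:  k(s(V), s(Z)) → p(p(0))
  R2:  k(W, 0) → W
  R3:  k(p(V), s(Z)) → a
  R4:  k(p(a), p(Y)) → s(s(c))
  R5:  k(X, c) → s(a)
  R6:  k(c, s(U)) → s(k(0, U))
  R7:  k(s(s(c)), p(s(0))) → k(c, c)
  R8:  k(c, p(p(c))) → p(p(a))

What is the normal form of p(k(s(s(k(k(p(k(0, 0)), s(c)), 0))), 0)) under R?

1. p(k(s(s(k(k(p(k(0, 0)), s(c)), 0))), 0))  →  p(s(s(k(k(p(k(0, 0)), s(c)), 0))))   [R2 at 1]
2. p(s(s(k(k(p(k(0, 0)), s(c)), 0))))  →  p(s(s(k(p(k(0, 0)), s(c)))))   [R2 at 1.1.1]
3. p(s(s(k(p(k(0, 0)), s(c)))))  →  p(s(s(a)))   [R3 at 1.1.1]

p(s(s(a)))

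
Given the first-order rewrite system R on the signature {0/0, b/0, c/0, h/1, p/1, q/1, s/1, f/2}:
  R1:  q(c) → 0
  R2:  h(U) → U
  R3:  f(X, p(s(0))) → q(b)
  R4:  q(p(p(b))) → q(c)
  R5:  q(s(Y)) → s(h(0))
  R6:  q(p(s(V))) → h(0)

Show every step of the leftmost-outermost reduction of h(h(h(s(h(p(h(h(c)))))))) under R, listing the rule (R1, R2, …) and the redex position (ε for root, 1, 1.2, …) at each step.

1. h(h(h(s(h(p(h(h(c))))))))  →  h(h(s(h(p(h(h(c)))))))   [R2 at ε]
2. h(h(s(h(p(h(h(c)))))))  →  h(s(h(p(h(h(c))))))   [R2 at ε]
3. h(s(h(p(h(h(c))))))  →  s(h(p(h(h(c)))))   [R2 at ε]
4. s(h(p(h(h(c)))))  →  s(p(h(h(c))))   [R2 at 1]
5. s(p(h(h(c))))  →  s(p(h(c)))   [R2 at 1.1]
6. s(p(h(c)))  →  s(p(c))   [R2 at 1.1]

s(p(c))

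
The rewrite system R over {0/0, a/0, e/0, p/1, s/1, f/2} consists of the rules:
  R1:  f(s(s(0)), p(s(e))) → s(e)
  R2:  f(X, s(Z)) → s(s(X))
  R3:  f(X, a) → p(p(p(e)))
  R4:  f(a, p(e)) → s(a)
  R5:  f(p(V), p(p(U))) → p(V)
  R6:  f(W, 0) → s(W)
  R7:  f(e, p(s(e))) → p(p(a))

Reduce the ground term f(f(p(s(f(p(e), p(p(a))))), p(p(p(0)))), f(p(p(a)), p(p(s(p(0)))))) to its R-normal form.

1. f(f(p(s(f(p(e), p(p(a))))), p(p(p(0)))), f(p(p(a)), p(p(s(p(0))))))  →  f(p(s(f(p(e), p(p(a))))), f(p(p(a)), p(p(s(p(0))))))   [R5 at 1]
2. f(p(s(f(p(e), p(p(a))))), f(p(p(a)), p(p(s(p(0))))))  →  f(p(s(p(e))), f(p(p(a)), p(p(s(p(0))))))   [R5 at 1.1.1]
3. f(p(s(p(e))), f(p(p(a)), p(p(s(p(0))))))  →  f(p(s(p(e))), p(p(a)))   [R5 at 2]
4. f(p(s(p(e))), p(p(a)))  →  p(s(p(e)))   [R5 at ε]

p(s(p(e)))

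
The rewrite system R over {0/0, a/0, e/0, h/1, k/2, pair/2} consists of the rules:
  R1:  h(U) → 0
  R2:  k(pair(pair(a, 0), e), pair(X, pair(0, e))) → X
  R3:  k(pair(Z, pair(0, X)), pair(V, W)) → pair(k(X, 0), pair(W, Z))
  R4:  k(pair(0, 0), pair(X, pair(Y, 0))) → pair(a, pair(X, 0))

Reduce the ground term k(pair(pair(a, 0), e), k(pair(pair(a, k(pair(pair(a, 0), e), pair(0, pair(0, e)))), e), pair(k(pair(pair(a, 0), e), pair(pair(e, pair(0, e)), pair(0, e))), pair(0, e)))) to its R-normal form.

1. k(pair(pair(a, 0), e), k(pair(pair(a, k(pair(pair(a, 0), e), pair(0, pair(0, e)))), e), pair(k(pair(pair(a, 0), e), pair(pair(e, pair(0, e)), pair(0, e))), pair(0, e))))  →  k(pair(pair(a, 0), e), k(pair(pair(a, 0), e), pair(k(pair(pair(a, 0), e), pair(pair(e, pair(0, e)), pair(0, e))), pair(0, e))))   [R2 at 2.1.1.2]
2. k(pair(pair(a, 0), e), k(pair(pair(a, 0), e), pair(k(pair(pair(a, 0), e), pair(pair(e, pair(0, e)), pair(0, e))), pair(0, e))))  →  k(pair(pair(a, 0), e), k(pair(pair(a, 0), e), pair(pair(e, pair(0, e)), pair(0, e))))   [R2 at 2]
3. k(pair(pair(a, 0), e), k(pair(pair(a, 0), e), pair(pair(e, pair(0, e)), pair(0, e))))  →  k(pair(pair(a, 0), e), pair(e, pair(0, e)))   [R2 at 2]
4. k(pair(pair(a, 0), e), pair(e, pair(0, e)))  →  e   [R2 at ε]

e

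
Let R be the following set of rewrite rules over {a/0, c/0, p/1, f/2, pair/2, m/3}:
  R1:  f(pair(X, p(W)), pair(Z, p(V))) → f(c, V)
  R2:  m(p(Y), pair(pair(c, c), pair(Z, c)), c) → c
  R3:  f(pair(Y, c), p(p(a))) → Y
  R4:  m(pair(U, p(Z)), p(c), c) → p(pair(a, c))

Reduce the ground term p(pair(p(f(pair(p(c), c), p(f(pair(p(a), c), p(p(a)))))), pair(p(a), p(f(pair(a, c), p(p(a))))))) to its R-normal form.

1. p(pair(p(f(pair(p(c), c), p(f(pair(p(a), c), p(p(a)))))), pair(p(a), p(f(pair(a, c), p(p(a)))))))  →  p(pair(p(f(pair(p(c), c), p(p(a)))), pair(p(a), p(f(pair(a, c), p(p(a)))))))   [R3 at 1.1.1.2.1]
2. p(pair(p(f(pair(p(c), c), p(p(a)))), pair(p(a), p(f(pair(a, c), p(p(a)))))))  →  p(pair(p(p(c)), pair(p(a), p(f(pair(a, c), p(p(a)))))))   [R3 at 1.1.1]
3. p(pair(p(p(c)), pair(p(a), p(f(pair(a, c), p(p(a)))))))  →  p(pair(p(p(c)), pair(p(a), p(a))))   [R3 at 1.2.2.1]

p(pair(p(p(c)), pair(p(a), p(a))))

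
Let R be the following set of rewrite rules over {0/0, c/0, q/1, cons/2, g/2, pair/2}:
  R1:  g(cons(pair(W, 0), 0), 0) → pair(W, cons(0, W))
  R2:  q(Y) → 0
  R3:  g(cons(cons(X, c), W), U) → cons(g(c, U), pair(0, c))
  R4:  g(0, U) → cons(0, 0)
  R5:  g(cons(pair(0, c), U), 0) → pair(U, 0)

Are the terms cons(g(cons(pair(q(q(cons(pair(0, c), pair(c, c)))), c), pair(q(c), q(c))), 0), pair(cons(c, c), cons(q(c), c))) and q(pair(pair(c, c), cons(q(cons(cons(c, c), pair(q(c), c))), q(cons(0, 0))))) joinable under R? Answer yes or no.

no — NF(t₁) = cons(pair(pair(0, 0), 0), pair(cons(c, c), cons(0, c))), NF(t₂) = 0

Reduce t₁ = cons(g(cons(pair(q(q(cons(pair(0, c), pair(c, c)))), c), pair(q(c), q(c))), 0), pair(cons(c, c), cons(q(c), c))):
1. cons(g(cons(pair(q(q(cons(pair(0, c), pair(c, c)))), c), pair(q(c), q(c))), 0), pair(cons(c, c), cons(q(c), c)))  →  cons(g(cons(pair(0, c), pair(q(c), q(c))), 0), pair(cons(c, c), cons(q(c), c)))   [R2 at 1.1.1.1]
2. cons(g(cons(pair(0, c), pair(q(c), q(c))), 0), pair(cons(c, c), cons(q(c), c)))  →  cons(pair(pair(q(c), q(c)), 0), pair(cons(c, c), cons(q(c), c)))   [R5 at 1]
3. cons(pair(pair(q(c), q(c)), 0), pair(cons(c, c), cons(q(c), c)))  →  cons(pair(pair(0, q(c)), 0), pair(cons(c, c), cons(q(c), c)))   [R2 at 1.1.1]
4. cons(pair(pair(0, q(c)), 0), pair(cons(c, c), cons(q(c), c)))  →  cons(pair(pair(0, 0), 0), pair(cons(c, c), cons(q(c), c)))   [R2 at 1.1.2]
5. cons(pair(pair(0, 0), 0), pair(cons(c, c), cons(q(c), c)))  →  cons(pair(pair(0, 0), 0), pair(cons(c, c), cons(0, c)))   [R2 at 2.2.1]

Reduce t₂ = q(pair(pair(c, c), cons(q(cons(cons(c, c), pair(q(c), c))), q(cons(0, 0))))):
1. q(pair(pair(c, c), cons(q(cons(cons(c, c), pair(q(c), c))), q(cons(0, 0)))))  →  0   [R2 at ε]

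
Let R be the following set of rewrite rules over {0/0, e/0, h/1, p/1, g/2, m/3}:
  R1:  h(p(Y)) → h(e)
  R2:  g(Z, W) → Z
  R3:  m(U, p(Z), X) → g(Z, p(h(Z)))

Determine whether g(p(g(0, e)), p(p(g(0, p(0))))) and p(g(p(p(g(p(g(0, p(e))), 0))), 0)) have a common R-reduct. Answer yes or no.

Reduce t₁ = g(p(g(0, e)), p(p(g(0, p(0))))):
1. g(p(g(0, e)), p(p(g(0, p(0)))))  →  p(g(0, e))   [R2 at ε]
2. p(g(0, e))  →  p(0)   [R2 at 1]

Reduce t₂ = p(g(p(p(g(p(g(0, p(e))), 0))), 0)):
1. p(g(p(p(g(p(g(0, p(e))), 0))), 0))  →  p(p(p(g(p(g(0, p(e))), 0))))   [R2 at 1]
2. p(p(p(g(p(g(0, p(e))), 0))))  →  p(p(p(p(g(0, p(e))))))   [R2 at 1.1.1]
3. p(p(p(p(g(0, p(e))))))  →  p(p(p(p(0))))   [R2 at 1.1.1.1]

no — NF(t₁) = p(0), NF(t₂) = p(p(p(p(0))))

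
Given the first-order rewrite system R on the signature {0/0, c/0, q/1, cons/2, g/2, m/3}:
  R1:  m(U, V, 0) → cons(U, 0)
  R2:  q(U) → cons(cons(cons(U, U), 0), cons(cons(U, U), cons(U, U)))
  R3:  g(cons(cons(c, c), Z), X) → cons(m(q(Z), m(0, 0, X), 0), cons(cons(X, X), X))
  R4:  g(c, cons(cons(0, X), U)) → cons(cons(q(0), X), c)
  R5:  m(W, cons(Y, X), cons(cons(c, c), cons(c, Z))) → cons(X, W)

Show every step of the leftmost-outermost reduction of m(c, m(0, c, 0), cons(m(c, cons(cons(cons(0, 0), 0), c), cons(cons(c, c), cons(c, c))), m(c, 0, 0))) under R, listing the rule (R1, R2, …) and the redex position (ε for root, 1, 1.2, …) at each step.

1. m(c, m(0, c, 0), cons(m(c, cons(cons(cons(0, 0), 0), c), cons(cons(c, c), cons(c, c))), m(c, 0, 0)))  →  m(c, cons(0, 0), cons(m(c, cons(cons(cons(0, 0), 0), c), cons(cons(c, c), cons(c, c))), m(c, 0, 0)))   [R1 at 2]
2. m(c, cons(0, 0), cons(m(c, cons(cons(cons(0, 0), 0), c), cons(cons(c, c), cons(c, c))), m(c, 0, 0)))  →  m(c, cons(0, 0), cons(cons(c, c), m(c, 0, 0)))   [R5 at 3.1]
3. m(c, cons(0, 0), cons(cons(c, c), m(c, 0, 0)))  →  m(c, cons(0, 0), cons(cons(c, c), cons(c, 0)))   [R1 at 3.2]
4. m(c, cons(0, 0), cons(cons(c, c), cons(c, 0)))  →  cons(0, c)   [R5 at ε]

cons(0, c)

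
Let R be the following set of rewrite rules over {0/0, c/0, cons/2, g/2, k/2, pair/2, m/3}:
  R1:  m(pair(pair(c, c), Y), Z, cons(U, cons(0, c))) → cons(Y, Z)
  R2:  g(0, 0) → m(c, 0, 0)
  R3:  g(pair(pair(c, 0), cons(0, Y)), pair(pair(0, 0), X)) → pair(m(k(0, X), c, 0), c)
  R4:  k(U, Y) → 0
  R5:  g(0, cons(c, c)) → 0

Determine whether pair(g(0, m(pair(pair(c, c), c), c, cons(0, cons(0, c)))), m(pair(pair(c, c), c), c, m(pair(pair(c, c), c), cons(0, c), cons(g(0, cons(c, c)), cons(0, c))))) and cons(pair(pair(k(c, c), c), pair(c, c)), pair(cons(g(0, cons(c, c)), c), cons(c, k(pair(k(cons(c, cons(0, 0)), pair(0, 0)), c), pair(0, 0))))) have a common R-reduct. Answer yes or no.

Reduce t₁ = pair(g(0, m(pair(pair(c, c), c), c, cons(0, cons(0, c)))), m(pair(pair(c, c), c), c, m(pair(pair(c, c), c), cons(0, c), cons(g(0, cons(c, c)), cons(0, c))))):
1. pair(g(0, m(pair(pair(c, c), c), c, cons(0, cons(0, c)))), m(pair(pair(c, c), c), c, m(pair(pair(c, c), c), cons(0, c), cons(g(0, cons(c, c)), cons(0, c)))))  →  pair(g(0, cons(c, c)), m(pair(pair(c, c), c), c, m(pair(pair(c, c), c), cons(0, c), cons(g(0, cons(c, c)), cons(0, c)))))   [R1 at 1.2]
2. pair(g(0, cons(c, c)), m(pair(pair(c, c), c), c, m(pair(pair(c, c), c), cons(0, c), cons(g(0, cons(c, c)), cons(0, c)))))  →  pair(0, m(pair(pair(c, c), c), c, m(pair(pair(c, c), c), cons(0, c), cons(g(0, cons(c, c)), cons(0, c)))))   [R5 at 1]
3. pair(0, m(pair(pair(c, c), c), c, m(pair(pair(c, c), c), cons(0, c), cons(g(0, cons(c, c)), cons(0, c)))))  →  pair(0, m(pair(pair(c, c), c), c, cons(c, cons(0, c))))   [R1 at 2.3]
4. pair(0, m(pair(pair(c, c), c), c, cons(c, cons(0, c))))  →  pair(0, cons(c, c))   [R1 at 2]

Reduce t₂ = cons(pair(pair(k(c, c), c), pair(c, c)), pair(cons(g(0, cons(c, c)), c), cons(c, k(pair(k(cons(c, cons(0, 0)), pair(0, 0)), c), pair(0, 0))))):
1. cons(pair(pair(k(c, c), c), pair(c, c)), pair(cons(g(0, cons(c, c)), c), cons(c, k(pair(k(cons(c, cons(0, 0)), pair(0, 0)), c), pair(0, 0)))))  →  cons(pair(pair(0, c), pair(c, c)), pair(cons(g(0, cons(c, c)), c), cons(c, k(pair(k(cons(c, cons(0, 0)), pair(0, 0)), c), pair(0, 0)))))   [R4 at 1.1.1]
2. cons(pair(pair(0, c), pair(c, c)), pair(cons(g(0, cons(c, c)), c), cons(c, k(pair(k(cons(c, cons(0, 0)), pair(0, 0)), c), pair(0, 0)))))  →  cons(pair(pair(0, c), pair(c, c)), pair(cons(0, c), cons(c, k(pair(k(cons(c, cons(0, 0)), pair(0, 0)), c), pair(0, 0)))))   [R5 at 2.1.1]
3. cons(pair(pair(0, c), pair(c, c)), pair(cons(0, c), cons(c, k(pair(k(cons(c, cons(0, 0)), pair(0, 0)), c), pair(0, 0)))))  →  cons(pair(pair(0, c), pair(c, c)), pair(cons(0, c), cons(c, 0)))   [R4 at 2.2.2]

no — NF(t₁) = pair(0, cons(c, c)), NF(t₂) = cons(pair(pair(0, c), pair(c, c)), pair(cons(0, c), cons(c, 0)))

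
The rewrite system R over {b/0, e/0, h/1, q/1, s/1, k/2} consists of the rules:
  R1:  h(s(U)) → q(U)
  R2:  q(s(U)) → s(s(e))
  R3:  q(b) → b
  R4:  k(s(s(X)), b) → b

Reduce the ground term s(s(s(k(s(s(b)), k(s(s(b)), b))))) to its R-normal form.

s(s(s(b)))

1. s(s(s(k(s(s(b)), k(s(s(b)), b)))))  →  s(s(s(k(s(s(b)), b))))   [R4 at 1.1.1.2]
2. s(s(s(k(s(s(b)), b))))  →  s(s(s(b)))   [R4 at 1.1.1]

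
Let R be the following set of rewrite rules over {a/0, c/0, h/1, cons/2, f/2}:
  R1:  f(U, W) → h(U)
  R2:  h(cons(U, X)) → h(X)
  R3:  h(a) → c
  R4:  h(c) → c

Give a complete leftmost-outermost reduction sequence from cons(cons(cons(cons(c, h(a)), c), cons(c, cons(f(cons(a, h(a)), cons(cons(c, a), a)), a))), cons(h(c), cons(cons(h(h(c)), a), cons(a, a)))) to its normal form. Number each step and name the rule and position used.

1. cons(cons(cons(cons(c, h(a)), c), cons(c, cons(f(cons(a, h(a)), cons(cons(c, a), a)), a))), cons(h(c), cons(cons(h(h(c)), a), cons(a, a))))  →  cons(cons(cons(cons(c, c), c), cons(c, cons(f(cons(a, h(a)), cons(cons(c, a), a)), a))), cons(h(c), cons(cons(h(h(c)), a), cons(a, a))))   [R3 at 1.1.1.2]
2. cons(cons(cons(cons(c, c), c), cons(c, cons(f(cons(a, h(a)), cons(cons(c, a), a)), a))), cons(h(c), cons(cons(h(h(c)), a), cons(a, a))))  →  cons(cons(cons(cons(c, c), c), cons(c, cons(h(cons(a, h(a))), a))), cons(h(c), cons(cons(h(h(c)), a), cons(a, a))))   [R1 at 1.2.2.1]
3. cons(cons(cons(cons(c, c), c), cons(c, cons(h(cons(a, h(a))), a))), cons(h(c), cons(cons(h(h(c)), a), cons(a, a))))  →  cons(cons(cons(cons(c, c), c), cons(c, cons(h(h(a)), a))), cons(h(c), cons(cons(h(h(c)), a), cons(a, a))))   [R2 at 1.2.2.1]
4. cons(cons(cons(cons(c, c), c), cons(c, cons(h(h(a)), a))), cons(h(c), cons(cons(h(h(c)), a), cons(a, a))))  →  cons(cons(cons(cons(c, c), c), cons(c, cons(h(c), a))), cons(h(c), cons(cons(h(h(c)), a), cons(a, a))))   [R3 at 1.2.2.1.1]
5. cons(cons(cons(cons(c, c), c), cons(c, cons(h(c), a))), cons(h(c), cons(cons(h(h(c)), a), cons(a, a))))  →  cons(cons(cons(cons(c, c), c), cons(c, cons(c, a))), cons(h(c), cons(cons(h(h(c)), a), cons(a, a))))   [R4 at 1.2.2.1]
6. cons(cons(cons(cons(c, c), c), cons(c, cons(c, a))), cons(h(c), cons(cons(h(h(c)), a), cons(a, a))))  →  cons(cons(cons(cons(c, c), c), cons(c, cons(c, a))), cons(c, cons(cons(h(h(c)), a), cons(a, a))))   [R4 at 2.1]
7. cons(cons(cons(cons(c, c), c), cons(c, cons(c, a))), cons(c, cons(cons(h(h(c)), a), cons(a, a))))  →  cons(cons(cons(cons(c, c), c), cons(c, cons(c, a))), cons(c, cons(cons(h(c), a), cons(a, a))))   [R4 at 2.2.1.1.1]
8. cons(cons(cons(cons(c, c), c), cons(c, cons(c, a))), cons(c, cons(cons(h(c), a), cons(a, a))))  →  cons(cons(cons(cons(c, c), c), cons(c, cons(c, a))), cons(c, cons(cons(c, a), cons(a, a))))   [R4 at 2.2.1.1]

cons(cons(cons(cons(c, c), c), cons(c, cons(c, a))), cons(c, cons(cons(c, a), cons(a, a))))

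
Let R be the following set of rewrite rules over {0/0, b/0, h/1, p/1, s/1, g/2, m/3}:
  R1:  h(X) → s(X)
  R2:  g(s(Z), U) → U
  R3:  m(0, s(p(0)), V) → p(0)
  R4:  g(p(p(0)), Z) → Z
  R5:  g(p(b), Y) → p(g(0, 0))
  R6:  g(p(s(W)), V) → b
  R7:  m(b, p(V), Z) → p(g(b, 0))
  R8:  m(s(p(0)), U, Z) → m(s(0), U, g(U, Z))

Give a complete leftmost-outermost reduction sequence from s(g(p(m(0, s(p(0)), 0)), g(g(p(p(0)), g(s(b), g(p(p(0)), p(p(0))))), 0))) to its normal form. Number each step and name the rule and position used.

s(0)

1. s(g(p(m(0, s(p(0)), 0)), g(g(p(p(0)), g(s(b), g(p(p(0)), p(p(0))))), 0)))  →  s(g(p(p(0)), g(g(p(p(0)), g(s(b), g(p(p(0)), p(p(0))))), 0)))   [R3 at 1.1.1]
2. s(g(p(p(0)), g(g(p(p(0)), g(s(b), g(p(p(0)), p(p(0))))), 0)))  →  s(g(g(p(p(0)), g(s(b), g(p(p(0)), p(p(0))))), 0))   [R4 at 1]
3. s(g(g(p(p(0)), g(s(b), g(p(p(0)), p(p(0))))), 0))  →  s(g(g(s(b), g(p(p(0)), p(p(0)))), 0))   [R4 at 1.1]
4. s(g(g(s(b), g(p(p(0)), p(p(0)))), 0))  →  s(g(g(p(p(0)), p(p(0))), 0))   [R2 at 1.1]
5. s(g(g(p(p(0)), p(p(0))), 0))  →  s(g(p(p(0)), 0))   [R4 at 1.1]
6. s(g(p(p(0)), 0))  →  s(0)   [R4 at 1]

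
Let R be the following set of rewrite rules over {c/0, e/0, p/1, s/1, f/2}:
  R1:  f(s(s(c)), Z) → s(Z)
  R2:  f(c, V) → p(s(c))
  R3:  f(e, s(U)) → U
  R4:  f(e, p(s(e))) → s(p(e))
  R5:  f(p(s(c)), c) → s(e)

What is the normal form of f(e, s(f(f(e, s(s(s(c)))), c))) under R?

1. f(e, s(f(f(e, s(s(s(c)))), c)))  →  f(f(e, s(s(s(c)))), c)   [R3 at ε]
2. f(f(e, s(s(s(c)))), c)  →  f(s(s(c)), c)   [R3 at 1]
3. f(s(s(c)), c)  →  s(c)   [R1 at ε]

s(c)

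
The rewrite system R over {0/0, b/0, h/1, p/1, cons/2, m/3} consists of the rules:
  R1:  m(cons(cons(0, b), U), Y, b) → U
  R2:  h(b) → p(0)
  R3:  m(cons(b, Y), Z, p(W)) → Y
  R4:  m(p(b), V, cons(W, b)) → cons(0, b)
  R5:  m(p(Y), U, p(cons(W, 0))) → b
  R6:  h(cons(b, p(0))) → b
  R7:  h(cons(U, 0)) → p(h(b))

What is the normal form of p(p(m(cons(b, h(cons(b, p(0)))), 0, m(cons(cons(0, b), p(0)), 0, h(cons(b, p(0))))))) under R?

p(p(b))

1. p(p(m(cons(b, h(cons(b, p(0)))), 0, m(cons(cons(0, b), p(0)), 0, h(cons(b, p(0)))))))  →  p(p(m(cons(b, b), 0, m(cons(cons(0, b), p(0)), 0, h(cons(b, p(0)))))))   [R6 at 1.1.1.2]
2. p(p(m(cons(b, b), 0, m(cons(cons(0, b), p(0)), 0, h(cons(b, p(0)))))))  →  p(p(m(cons(b, b), 0, m(cons(cons(0, b), p(0)), 0, b))))   [R6 at 1.1.3.3]
3. p(p(m(cons(b, b), 0, m(cons(cons(0, b), p(0)), 0, b))))  →  p(p(m(cons(b, b), 0, p(0))))   [R1 at 1.1.3]
4. p(p(m(cons(b, b), 0, p(0))))  →  p(p(b))   [R3 at 1.1]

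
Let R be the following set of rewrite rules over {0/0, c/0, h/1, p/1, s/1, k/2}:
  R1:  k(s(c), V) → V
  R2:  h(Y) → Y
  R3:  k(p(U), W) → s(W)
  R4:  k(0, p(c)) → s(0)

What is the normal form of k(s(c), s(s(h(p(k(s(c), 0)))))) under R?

1. k(s(c), s(s(h(p(k(s(c), 0))))))  →  s(s(h(p(k(s(c), 0)))))   [R1 at ε]
2. s(s(h(p(k(s(c), 0)))))  →  s(s(p(k(s(c), 0))))   [R2 at 1.1]
3. s(s(p(k(s(c), 0))))  →  s(s(p(0)))   [R1 at 1.1.1]

s(s(p(0)))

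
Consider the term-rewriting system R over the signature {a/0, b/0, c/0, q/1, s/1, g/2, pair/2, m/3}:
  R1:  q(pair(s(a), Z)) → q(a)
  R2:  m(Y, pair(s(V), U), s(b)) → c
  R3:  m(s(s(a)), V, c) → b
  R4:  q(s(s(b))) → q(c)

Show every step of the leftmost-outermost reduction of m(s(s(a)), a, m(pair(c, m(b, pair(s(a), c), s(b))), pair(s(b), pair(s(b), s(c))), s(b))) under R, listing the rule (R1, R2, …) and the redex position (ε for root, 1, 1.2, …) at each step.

1. m(s(s(a)), a, m(pair(c, m(b, pair(s(a), c), s(b))), pair(s(b), pair(s(b), s(c))), s(b)))  →  m(s(s(a)), a, c)   [R2 at 3]
2. m(s(s(a)), a, c)  →  b   [R3 at ε]

b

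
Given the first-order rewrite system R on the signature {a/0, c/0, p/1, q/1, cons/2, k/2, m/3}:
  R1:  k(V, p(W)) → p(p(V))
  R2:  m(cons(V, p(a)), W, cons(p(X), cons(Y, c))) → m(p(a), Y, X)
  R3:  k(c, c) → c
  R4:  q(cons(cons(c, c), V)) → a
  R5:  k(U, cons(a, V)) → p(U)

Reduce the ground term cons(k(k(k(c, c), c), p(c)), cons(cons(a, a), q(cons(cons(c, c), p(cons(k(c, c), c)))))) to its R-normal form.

cons(p(p(c)), cons(cons(a, a), a))

1. cons(k(k(k(c, c), c), p(c)), cons(cons(a, a), q(cons(cons(c, c), p(cons(k(c, c), c))))))  →  cons(p(p(k(k(c, c), c))), cons(cons(a, a), q(cons(cons(c, c), p(cons(k(c, c), c))))))   [R1 at 1]
2. cons(p(p(k(k(c, c), c))), cons(cons(a, a), q(cons(cons(c, c), p(cons(k(c, c), c))))))  →  cons(p(p(k(c, c))), cons(cons(a, a), q(cons(cons(c, c), p(cons(k(c, c), c))))))   [R3 at 1.1.1.1]
3. cons(p(p(k(c, c))), cons(cons(a, a), q(cons(cons(c, c), p(cons(k(c, c), c))))))  →  cons(p(p(c)), cons(cons(a, a), q(cons(cons(c, c), p(cons(k(c, c), c))))))   [R3 at 1.1.1]
4. cons(p(p(c)), cons(cons(a, a), q(cons(cons(c, c), p(cons(k(c, c), c))))))  →  cons(p(p(c)), cons(cons(a, a), a))   [R4 at 2.2]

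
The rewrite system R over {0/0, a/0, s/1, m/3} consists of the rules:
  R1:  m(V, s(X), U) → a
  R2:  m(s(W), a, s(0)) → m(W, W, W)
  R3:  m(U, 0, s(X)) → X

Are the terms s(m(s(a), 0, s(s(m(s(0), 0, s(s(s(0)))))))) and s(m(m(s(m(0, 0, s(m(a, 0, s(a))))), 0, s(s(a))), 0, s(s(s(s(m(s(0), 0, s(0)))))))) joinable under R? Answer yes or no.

yes — NF(t₁) = s(s(s(s(0)))), NF(t₂) = s(s(s(s(0))))

Reduce t₁ = s(m(s(a), 0, s(s(m(s(0), 0, s(s(s(0)))))))):
1. s(m(s(a), 0, s(s(m(s(0), 0, s(s(s(0))))))))  →  s(s(m(s(0), 0, s(s(s(0))))))   [R3 at 1]
2. s(s(m(s(0), 0, s(s(s(0))))))  →  s(s(s(s(0))))   [R3 at 1.1]

Reduce t₂ = s(m(m(s(m(0, 0, s(m(a, 0, s(a))))), 0, s(s(a))), 0, s(s(s(s(m(s(0), 0, s(0)))))))):
1. s(m(m(s(m(0, 0, s(m(a, 0, s(a))))), 0, s(s(a))), 0, s(s(s(s(m(s(0), 0, s(0))))))))  →  s(s(s(s(m(s(0), 0, s(0))))))   [R3 at 1]
2. s(s(s(s(m(s(0), 0, s(0))))))  →  s(s(s(s(0))))   [R3 at 1.1.1.1]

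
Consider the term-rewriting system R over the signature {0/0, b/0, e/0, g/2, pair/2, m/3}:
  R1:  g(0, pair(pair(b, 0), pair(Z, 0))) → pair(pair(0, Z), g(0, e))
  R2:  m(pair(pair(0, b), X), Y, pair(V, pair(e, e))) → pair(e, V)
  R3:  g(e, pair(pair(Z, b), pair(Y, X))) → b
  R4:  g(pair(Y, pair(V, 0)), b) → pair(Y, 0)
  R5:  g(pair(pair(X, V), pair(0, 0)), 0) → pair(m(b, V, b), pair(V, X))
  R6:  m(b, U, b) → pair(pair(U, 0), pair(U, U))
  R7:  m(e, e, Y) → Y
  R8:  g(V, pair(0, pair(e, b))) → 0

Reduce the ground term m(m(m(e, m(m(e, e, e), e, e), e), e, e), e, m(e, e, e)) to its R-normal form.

1. m(m(m(e, m(m(e, e, e), e, e), e), e, e), e, m(e, e, e))  →  m(m(m(e, m(e, e, e), e), e, e), e, m(e, e, e))   [R7 at 1.1.2.1]
2. m(m(m(e, m(e, e, e), e), e, e), e, m(e, e, e))  →  m(m(m(e, e, e), e, e), e, m(e, e, e))   [R7 at 1.1.2]
3. m(m(m(e, e, e), e, e), e, m(e, e, e))  →  m(m(e, e, e), e, m(e, e, e))   [R7 at 1.1]
4. m(m(e, e, e), e, m(e, e, e))  →  m(e, e, m(e, e, e))   [R7 at 1]
5. m(e, e, m(e, e, e))  →  m(e, e, e)   [R7 at ε]
6. m(e, e, e)  →  e   [R7 at ε]

e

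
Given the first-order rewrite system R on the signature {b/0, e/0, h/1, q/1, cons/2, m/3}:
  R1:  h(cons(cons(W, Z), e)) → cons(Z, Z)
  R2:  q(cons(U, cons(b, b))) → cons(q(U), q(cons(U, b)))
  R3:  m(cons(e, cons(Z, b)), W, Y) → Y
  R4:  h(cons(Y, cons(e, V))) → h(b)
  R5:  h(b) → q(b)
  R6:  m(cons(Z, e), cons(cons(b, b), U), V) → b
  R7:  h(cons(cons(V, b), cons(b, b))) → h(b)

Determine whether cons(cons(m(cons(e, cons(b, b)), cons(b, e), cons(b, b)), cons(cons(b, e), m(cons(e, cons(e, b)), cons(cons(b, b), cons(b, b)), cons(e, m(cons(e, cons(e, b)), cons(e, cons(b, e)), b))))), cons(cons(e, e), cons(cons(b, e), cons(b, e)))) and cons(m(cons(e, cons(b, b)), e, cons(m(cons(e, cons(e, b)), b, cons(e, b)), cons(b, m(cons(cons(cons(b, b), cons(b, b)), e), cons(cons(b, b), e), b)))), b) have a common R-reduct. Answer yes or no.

Reduce t₁ = cons(cons(m(cons(e, cons(b, b)), cons(b, e), cons(b, b)), cons(cons(b, e), m(cons(e, cons(e, b)), cons(cons(b, b), cons(b, b)), cons(e, m(cons(e, cons(e, b)), cons(e, cons(b, e)), b))))), cons(cons(e, e), cons(cons(b, e), cons(b, e)))):
1. cons(cons(m(cons(e, cons(b, b)), cons(b, e), cons(b, b)), cons(cons(b, e), m(cons(e, cons(e, b)), cons(cons(b, b), cons(b, b)), cons(e, m(cons(e, cons(e, b)), cons(e, cons(b, e)), b))))), cons(cons(e, e), cons(cons(b, e), cons(b, e))))  →  cons(cons(cons(b, b), cons(cons(b, e), m(cons(e, cons(e, b)), cons(cons(b, b), cons(b, b)), cons(e, m(cons(e, cons(e, b)), cons(e, cons(b, e)), b))))), cons(cons(e, e), cons(cons(b, e), cons(b, e))))   [R3 at 1.1]
2. cons(cons(cons(b, b), cons(cons(b, e), m(cons(e, cons(e, b)), cons(cons(b, b), cons(b, b)), cons(e, m(cons(e, cons(e, b)), cons(e, cons(b, e)), b))))), cons(cons(e, e), cons(cons(b, e), cons(b, e))))  →  cons(cons(cons(b, b), cons(cons(b, e), cons(e, m(cons(e, cons(e, b)), cons(e, cons(b, e)), b)))), cons(cons(e, e), cons(cons(b, e), cons(b, e))))   [R3 at 1.2.2]
3. cons(cons(cons(b, b), cons(cons(b, e), cons(e, m(cons(e, cons(e, b)), cons(e, cons(b, e)), b)))), cons(cons(e, e), cons(cons(b, e), cons(b, e))))  →  cons(cons(cons(b, b), cons(cons(b, e), cons(e, b))), cons(cons(e, e), cons(cons(b, e), cons(b, e))))   [R3 at 1.2.2.2]

Reduce t₂ = cons(m(cons(e, cons(b, b)), e, cons(m(cons(e, cons(e, b)), b, cons(e, b)), cons(b, m(cons(cons(cons(b, b), cons(b, b)), e), cons(cons(b, b), e), b)))), b):
1. cons(m(cons(e, cons(b, b)), e, cons(m(cons(e, cons(e, b)), b, cons(e, b)), cons(b, m(cons(cons(cons(b, b), cons(b, b)), e), cons(cons(b, b), e), b)))), b)  →  cons(cons(m(cons(e, cons(e, b)), b, cons(e, b)), cons(b, m(cons(cons(cons(b, b), cons(b, b)), e), cons(cons(b, b), e), b))), b)   [R3 at 1]
2. cons(cons(m(cons(e, cons(e, b)), b, cons(e, b)), cons(b, m(cons(cons(cons(b, b), cons(b, b)), e), cons(cons(b, b), e), b))), b)  →  cons(cons(cons(e, b), cons(b, m(cons(cons(cons(b, b), cons(b, b)), e), cons(cons(b, b), e), b))), b)   [R3 at 1.1]
3. cons(cons(cons(e, b), cons(b, m(cons(cons(cons(b, b), cons(b, b)), e), cons(cons(b, b), e), b))), b)  →  cons(cons(cons(e, b), cons(b, b)), b)   [R6 at 1.2.2]

no — NF(t₁) = cons(cons(cons(b, b), cons(cons(b, e), cons(e, b))), cons(cons(e, e), cons(cons(b, e), cons(b, e)))), NF(t₂) = cons(cons(cons(e, b), cons(b, b)), b)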